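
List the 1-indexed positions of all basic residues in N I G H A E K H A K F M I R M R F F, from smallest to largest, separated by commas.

Lysine (K), arginine (R), and histidine (H) have basic, nitrogen-containing side chains.
Matching residues: H4, K7, H8, K10, R14, R16.

4, 7, 8, 10, 14, 16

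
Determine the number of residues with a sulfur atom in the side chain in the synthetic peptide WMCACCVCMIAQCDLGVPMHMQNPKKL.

Only Cys (C) and Met (M) have a sulfur atom in the side chain.
Matching residues: M2, C3, C5, C6, C8, M9, C13, M19, M21.

9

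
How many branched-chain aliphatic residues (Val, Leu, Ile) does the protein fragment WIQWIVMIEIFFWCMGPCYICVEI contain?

Matching residues: I2, I5, V6, I8, I10, I20, V22, I24.

8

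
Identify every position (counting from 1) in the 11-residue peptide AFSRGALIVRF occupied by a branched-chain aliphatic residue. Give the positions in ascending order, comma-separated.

7, 8, 9

Matching residues: L7, I8, V9.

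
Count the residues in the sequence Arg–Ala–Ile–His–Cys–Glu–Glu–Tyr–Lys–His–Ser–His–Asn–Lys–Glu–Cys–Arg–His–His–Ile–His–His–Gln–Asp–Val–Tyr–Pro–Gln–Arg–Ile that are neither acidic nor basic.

Acidic: D, E. Basic: K, R, H. All other residues are neither.
Matching residues: Ala2, Ile3, Cys5, Tyr8, Ser11, Asn13, Cys16, Ile20, Gln23, Val25, Tyr26, Pro27, Gln28, Ile30.

14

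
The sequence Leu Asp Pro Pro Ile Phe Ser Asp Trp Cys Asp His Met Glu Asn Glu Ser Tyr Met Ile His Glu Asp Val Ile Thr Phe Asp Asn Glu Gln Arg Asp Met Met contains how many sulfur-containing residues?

Cysteine (C, thiol) and methionine (M, thioether) are the two sulfur-containing amino acids.
Matching residues: Cys10, Met13, Met19, Met34, Met35.

5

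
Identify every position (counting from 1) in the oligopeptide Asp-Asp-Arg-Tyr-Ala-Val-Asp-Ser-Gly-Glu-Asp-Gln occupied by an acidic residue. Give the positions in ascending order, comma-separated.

1, 2, 7, 10, 11

Aspartate (D) and glutamate (E) have carboxylic-acid side chains and are the acidic amino acids.
Matching residues: Asp1, Asp2, Asp7, Glu10, Asp11.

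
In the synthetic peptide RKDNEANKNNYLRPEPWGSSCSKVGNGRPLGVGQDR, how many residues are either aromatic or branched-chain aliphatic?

Aromatic: F, W, Y. Branched-chain aliphatic: I, L, V.
Aromatic residues here: Y11, W17 (2).
Branched-chain aliphatic residues here: L12, V24, L30, V32 (4).
The two groups share no amino acid, so total = 2 + 4 = 6.

6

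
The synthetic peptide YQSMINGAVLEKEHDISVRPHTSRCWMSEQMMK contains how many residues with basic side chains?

6

Lysine (K), arginine (R), and histidine (H) have basic, nitrogen-containing side chains.
Matching residues: K12, H14, R19, H21, R24, K33.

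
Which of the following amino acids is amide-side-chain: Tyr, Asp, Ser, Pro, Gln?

The amide-side-chain residues are Asn (N) and Gln (Q).
Of the listed options, only Gln belongs to this group.

Gln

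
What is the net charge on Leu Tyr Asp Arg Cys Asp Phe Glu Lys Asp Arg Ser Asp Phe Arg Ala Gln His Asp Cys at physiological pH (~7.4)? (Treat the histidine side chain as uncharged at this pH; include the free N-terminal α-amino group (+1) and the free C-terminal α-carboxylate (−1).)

-2

At pH ~7.4 the Lys and Arg side chains are protonated (+1), the Asp and Glu side chains are deprotonated (−1), and with His taken as neutral all other side chains carry no charge.
Positive (K, R): Arg4, Lys9, Arg11, Arg15 → +4.
Negative (D, E): Asp3, Asp6, Glu8, Asp10, Asp13, Asp19 → −6.
The N-terminus (+1) and C-terminus (−1) cancel.
Net charge = (+4) + (−6) = −2.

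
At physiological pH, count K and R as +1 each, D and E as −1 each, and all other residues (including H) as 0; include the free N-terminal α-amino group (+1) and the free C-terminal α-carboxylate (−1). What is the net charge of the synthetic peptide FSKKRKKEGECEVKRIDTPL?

+3

Positive (K, R): K3, K4, R5, K6, K7, K14, R15 → +7.
Negative (D, E): E8, E10, E12, D17 → −4.
The N-terminus (+1) and C-terminus (−1) cancel.
Net charge = (+7) + (−4) = +3.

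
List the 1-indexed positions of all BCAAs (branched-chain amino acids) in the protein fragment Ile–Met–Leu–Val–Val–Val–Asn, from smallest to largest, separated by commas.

1, 3, 4, 5, 6

Valine (V), leucine (L), and isoleucine (I) are the branched-chain amino acids.
Matching residues: Ile1, Leu3, Val4, Val5, Val6.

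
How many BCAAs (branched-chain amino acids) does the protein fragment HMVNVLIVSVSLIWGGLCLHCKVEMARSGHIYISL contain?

Valine (V), leucine (L), and isoleucine (I) are the branched-chain amino acids.
Matching residues: V3, V5, L6, I7, V8, V10, L12, I13, L17, L19, V23, I31, I33, L35.

14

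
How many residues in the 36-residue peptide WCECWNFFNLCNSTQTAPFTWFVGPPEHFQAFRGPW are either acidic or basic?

4

Acidic: D, E. Basic: H, K, R.
Acidic residues here: E3, E27 (2).
Basic residues here: H28, R33 (2).
The two groups share no amino acid, so total = 2 + 2 = 4.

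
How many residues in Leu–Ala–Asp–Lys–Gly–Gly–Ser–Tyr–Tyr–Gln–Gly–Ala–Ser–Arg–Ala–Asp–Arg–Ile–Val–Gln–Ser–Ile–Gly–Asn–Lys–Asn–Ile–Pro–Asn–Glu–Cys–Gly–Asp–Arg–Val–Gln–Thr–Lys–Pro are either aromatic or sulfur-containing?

3

Aromatic: F, W, Y. Sulfur-containing: C, M.
Aromatic residues here: Tyr8, Tyr9 (2).
Sulfur-containing residues here: Cys31 (1).
The two groups share no amino acid, so total = 2 + 1 = 3.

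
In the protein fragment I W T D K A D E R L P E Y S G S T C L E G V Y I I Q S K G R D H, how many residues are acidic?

Only D (aspartate) and E (glutamate) carry a side-chain carboxylic acid.
Matching residues: D4, D7, E8, E12, E20, D31.

6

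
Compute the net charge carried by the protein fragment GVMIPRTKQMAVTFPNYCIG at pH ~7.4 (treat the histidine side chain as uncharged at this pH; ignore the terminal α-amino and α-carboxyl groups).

At pH ~7.4 the Lys and Arg side chains are protonated (+1), the Asp and Glu side chains are deprotonated (−1), and with His taken as neutral all other side chains carry no charge.
Positive (K, R): R6, K8 → +2.
Negative (D, E): none → −0.
Net charge = (+2) + (−0) = +2.

+2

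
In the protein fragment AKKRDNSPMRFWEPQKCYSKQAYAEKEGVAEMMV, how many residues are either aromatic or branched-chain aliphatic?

Aromatic: F, W, Y. Branched-chain aliphatic: I, L, V.
Aromatic residues here: F11, W12, Y18, Y23 (4).
Branched-chain aliphatic residues here: V29, V34 (2).
The two groups share no amino acid, so total = 4 + 2 = 6.

6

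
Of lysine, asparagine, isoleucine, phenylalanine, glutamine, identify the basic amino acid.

lysine

Lysine (K), arginine (R), and histidine (H) have basic, nitrogen-containing side chains.
Of the listed options, only lysine belongs to this group.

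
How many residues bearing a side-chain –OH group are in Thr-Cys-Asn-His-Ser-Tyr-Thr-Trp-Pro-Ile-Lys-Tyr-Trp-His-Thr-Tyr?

7

The –OH-bearing residues are Ser, Thr (aliphatic alcohols), and Tyr (phenol).
Matching residues: Thr1, Ser5, Tyr6, Thr7, Tyr12, Thr15, Tyr16.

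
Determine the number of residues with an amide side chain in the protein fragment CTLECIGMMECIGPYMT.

The amide-side-chain residues are Asn (N) and Gln (Q).
None of the 17 residues belong to this group.

0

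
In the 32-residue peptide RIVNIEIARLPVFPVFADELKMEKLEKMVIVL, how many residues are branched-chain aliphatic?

Valine (V), leucine (L), and isoleucine (I) are the branched-chain amino acids.
Matching residues: I2, V3, I5, I7, L10, V12, V15, L20, L25, V29, I30, V31, L32.

13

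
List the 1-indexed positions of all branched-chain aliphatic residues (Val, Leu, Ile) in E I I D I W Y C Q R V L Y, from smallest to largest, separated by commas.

2, 3, 5, 11, 12

Matching residues: I2, I3, I5, V11, L12.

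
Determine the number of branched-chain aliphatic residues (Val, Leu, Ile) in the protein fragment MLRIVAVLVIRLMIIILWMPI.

13

Matching residues: L2, I4, V5, V7, L8, V9, I10, L12, I14, I15, I16, L17, I21.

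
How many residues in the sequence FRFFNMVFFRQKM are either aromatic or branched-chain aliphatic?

6

Aromatic: F, W, Y. Branched-chain aliphatic: I, L, V.
Aromatic residues here: F1, F3, F4, F8, F9 (5).
Branched-chain aliphatic residues here: V7 (1).
The two groups share no amino acid, so total = 5 + 1 = 6.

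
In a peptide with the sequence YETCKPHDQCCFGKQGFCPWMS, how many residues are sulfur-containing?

5

Cysteine (C, thiol) and methionine (M, thioether) are the two sulfur-containing amino acids.
Matching residues: C4, C10, C11, C18, M21.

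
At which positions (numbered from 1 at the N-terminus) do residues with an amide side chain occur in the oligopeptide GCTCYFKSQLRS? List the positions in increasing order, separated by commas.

Asparagine (N) and glutamine (Q) have uncharged amide side chains.
Matching residues: Q9.

9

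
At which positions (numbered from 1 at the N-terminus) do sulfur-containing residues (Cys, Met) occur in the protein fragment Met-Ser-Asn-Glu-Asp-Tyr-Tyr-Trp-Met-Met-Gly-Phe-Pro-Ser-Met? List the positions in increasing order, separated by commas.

Matching residues: Met1, Met9, Met10, Met15.

1, 9, 10, 15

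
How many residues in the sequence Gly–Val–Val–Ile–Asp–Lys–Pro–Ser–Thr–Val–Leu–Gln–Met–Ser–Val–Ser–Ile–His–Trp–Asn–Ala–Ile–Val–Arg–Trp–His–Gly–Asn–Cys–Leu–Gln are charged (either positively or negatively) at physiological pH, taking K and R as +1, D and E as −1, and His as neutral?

3

Charged side chains at pH ~7.4: K, R (positive); D, E (negative).
Matching residues: Asp5, Lys6, Arg24.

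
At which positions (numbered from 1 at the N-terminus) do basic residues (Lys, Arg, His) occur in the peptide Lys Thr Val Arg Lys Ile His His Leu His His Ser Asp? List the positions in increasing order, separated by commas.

1, 4, 5, 7, 8, 10, 11

Matching residues: Lys1, Arg4, Lys5, His7, His8, His10, His11.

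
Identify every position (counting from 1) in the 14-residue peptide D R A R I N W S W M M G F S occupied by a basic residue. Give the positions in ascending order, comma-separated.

Matching residues: R2, R4.

2, 4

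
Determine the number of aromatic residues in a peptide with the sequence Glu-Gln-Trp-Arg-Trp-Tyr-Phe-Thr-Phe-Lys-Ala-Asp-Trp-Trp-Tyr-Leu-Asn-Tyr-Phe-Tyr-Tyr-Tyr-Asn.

13

The aromatic amino acids are Phe (F, benzyl), Trp (W, indole), and Tyr (Y, phenol).
Matching residues: Trp3, Trp5, Tyr6, Phe7, Phe9, Trp13, Trp14, Tyr15, Tyr18, Phe19, Tyr20, Tyr21, Tyr22.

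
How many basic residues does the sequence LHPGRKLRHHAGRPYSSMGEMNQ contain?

7

The basic amino acids are Lys (K), Arg (R), and His (H).
Matching residues: H2, R5, K6, R8, H9, H10, R13.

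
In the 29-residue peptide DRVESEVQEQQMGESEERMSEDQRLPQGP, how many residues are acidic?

The acidic residues are Asp (D) and Glu (E), whose side chains end in a carboxylate group.
Matching residues: D1, E4, E6, E9, E14, E16, E17, E21, D22.

9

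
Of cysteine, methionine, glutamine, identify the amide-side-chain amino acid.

glutamine

Only N (asparagine) and Q (glutamine) carry a side-chain carboxamide.
Of the listed options, only glutamine belongs to this group.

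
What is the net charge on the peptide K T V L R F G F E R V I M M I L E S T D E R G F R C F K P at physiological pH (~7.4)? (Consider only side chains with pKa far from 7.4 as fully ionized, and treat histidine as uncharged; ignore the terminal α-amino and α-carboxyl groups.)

+2

The side chains ionized at physiological pH are Lys/Arg (+1) and Asp/Glu (−1); with His treated as neutral, nothing else contributes.
Positive (K, R): K1, R5, R10, R22, R25, K28 → +6.
Negative (D, E): E9, E17, D20, E21 → −4.
Net charge = (+6) + (−4) = +2.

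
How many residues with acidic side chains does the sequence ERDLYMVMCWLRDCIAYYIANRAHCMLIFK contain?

The acidic residues are Asp (D) and Glu (E), whose side chains end in a carboxylate group.
Matching residues: E1, D3, D13.

3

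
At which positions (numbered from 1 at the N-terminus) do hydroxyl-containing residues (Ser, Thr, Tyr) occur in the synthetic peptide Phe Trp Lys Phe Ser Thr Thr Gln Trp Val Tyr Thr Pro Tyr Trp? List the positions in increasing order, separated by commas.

5, 6, 7, 11, 12, 14

Matching residues: Ser5, Thr6, Thr7, Tyr11, Thr12, Tyr14.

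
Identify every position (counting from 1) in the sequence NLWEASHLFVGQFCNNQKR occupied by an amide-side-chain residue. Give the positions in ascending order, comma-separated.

Asparagine (N) and glutamine (Q) have uncharged amide side chains.
Matching residues: N1, Q12, N15, N16, Q17.

1, 12, 15, 16, 17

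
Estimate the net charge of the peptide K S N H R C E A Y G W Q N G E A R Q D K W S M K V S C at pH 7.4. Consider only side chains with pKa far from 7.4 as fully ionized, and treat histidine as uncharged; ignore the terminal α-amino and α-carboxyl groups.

Near pH 7.4, K and R contribute +1 each, D and E contribute −1 each, and every other side chain (His included, as stated) is uncharged.
Positive (K, R): K1, R5, R17, K20, K24 → +5.
Negative (D, E): E7, E15, D19 → −3.
Net charge = (+5) + (−3) = +2.

+2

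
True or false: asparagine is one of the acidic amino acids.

The acidic residues are Asp (D) and Glu (E), whose side chains end in a carboxylate group.
Asparagine is not in this group.

False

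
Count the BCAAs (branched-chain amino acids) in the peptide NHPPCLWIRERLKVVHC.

5

Valine (V), leucine (L), and isoleucine (I) are the branched-chain amino acids.
Matching residues: L6, I8, L12, V14, V15.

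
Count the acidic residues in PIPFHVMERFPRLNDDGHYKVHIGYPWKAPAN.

3

Only D (aspartate) and E (glutamate) carry a side-chain carboxylic acid.
Matching residues: E8, D15, D16.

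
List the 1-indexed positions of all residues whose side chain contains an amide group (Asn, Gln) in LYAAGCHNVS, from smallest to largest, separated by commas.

Matching residues: N8.

8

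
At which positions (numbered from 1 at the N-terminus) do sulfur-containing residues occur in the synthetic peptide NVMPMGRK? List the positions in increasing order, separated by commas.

Cysteine (C, thiol) and methionine (M, thioether) are the two sulfur-containing amino acids.
Matching residues: M3, M5.

3, 5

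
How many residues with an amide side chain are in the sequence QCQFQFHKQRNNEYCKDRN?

7

The amide-side-chain residues are Asn (N) and Gln (Q).
Matching residues: Q1, Q3, Q5, Q9, N11, N12, N19.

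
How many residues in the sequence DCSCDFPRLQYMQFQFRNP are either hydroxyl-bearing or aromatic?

Hydroxyl-bearing: S, T, Y. Aromatic: F, W, Y.
Hydroxyl-bearing residues here: S3, Y11 (2).
Aromatic residues here: F6, Y11, F14, F16 (4).
Y is in both groups, so the 1 Y residue must not be double-counted.
Total = 2 + 4 − 1 = 5.

5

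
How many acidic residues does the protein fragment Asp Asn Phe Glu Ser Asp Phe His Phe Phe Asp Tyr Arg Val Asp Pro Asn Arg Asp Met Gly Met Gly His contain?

Only D (aspartate) and E (glutamate) carry a side-chain carboxylic acid.
Matching residues: Asp1, Glu4, Asp6, Asp11, Asp15, Asp19.

6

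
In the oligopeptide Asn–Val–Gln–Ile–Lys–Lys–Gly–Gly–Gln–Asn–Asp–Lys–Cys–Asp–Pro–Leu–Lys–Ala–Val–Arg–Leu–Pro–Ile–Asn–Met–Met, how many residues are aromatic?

0

F, W, and Y each carry an aromatic ring on the side chain.
None of the 26 residues belong to this group.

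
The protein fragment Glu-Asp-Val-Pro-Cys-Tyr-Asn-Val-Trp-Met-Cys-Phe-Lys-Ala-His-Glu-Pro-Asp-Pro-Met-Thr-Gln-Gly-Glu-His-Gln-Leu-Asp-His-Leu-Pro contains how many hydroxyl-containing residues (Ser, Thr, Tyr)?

2

Matching residues: Tyr6, Thr21.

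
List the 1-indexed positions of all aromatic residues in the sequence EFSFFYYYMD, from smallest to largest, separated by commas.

The aromatic amino acids are Phe (F, benzyl), Trp (W, indole), and Tyr (Y, phenol).
Matching residues: F2, F4, F5, Y6, Y7, Y8.

2, 4, 5, 6, 7, 8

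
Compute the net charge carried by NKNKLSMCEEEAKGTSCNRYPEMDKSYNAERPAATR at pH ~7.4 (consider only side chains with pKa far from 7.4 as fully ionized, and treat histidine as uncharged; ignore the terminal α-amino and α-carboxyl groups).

The side chains ionized at physiological pH are Lys/Arg (+1) and Asp/Glu (−1); with His treated as neutral, nothing else contributes.
Positive (K, R): K2, K4, K13, R19, K25, R31, R36 → +7.
Negative (D, E): E9, E10, E11, E22, D24, E30 → −6.
Net charge = (+7) + (−6) = +1.

+1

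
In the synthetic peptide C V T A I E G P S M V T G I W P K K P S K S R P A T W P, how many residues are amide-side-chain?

Only N (asparagine) and Q (glutamine) carry a side-chain carboxamide.
None of the 28 residues belong to this group.

0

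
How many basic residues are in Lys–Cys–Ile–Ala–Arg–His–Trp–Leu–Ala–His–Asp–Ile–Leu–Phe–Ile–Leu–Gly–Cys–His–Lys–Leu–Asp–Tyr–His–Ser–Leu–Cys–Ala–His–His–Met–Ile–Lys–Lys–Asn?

Lysine (K), arginine (R), and histidine (H) have basic, nitrogen-containing side chains.
Matching residues: Lys1, Arg5, His6, His10, His19, Lys20, His24, His29, His30, Lys33, Lys34.

11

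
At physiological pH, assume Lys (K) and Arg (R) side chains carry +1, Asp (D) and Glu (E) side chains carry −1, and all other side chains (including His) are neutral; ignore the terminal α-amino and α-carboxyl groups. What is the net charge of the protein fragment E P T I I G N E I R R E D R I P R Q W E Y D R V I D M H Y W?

-2

Positive (K, R): R10, R11, R14, R17, R23 → +5.
Negative (D, E): E1, E8, E12, D13, E20, D22, D26 → −7.
Net charge = (+5) + (−7) = −2.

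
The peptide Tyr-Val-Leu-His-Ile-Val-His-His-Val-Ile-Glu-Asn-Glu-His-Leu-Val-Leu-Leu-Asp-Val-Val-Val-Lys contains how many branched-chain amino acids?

13

Valine (V), leucine (L), and isoleucine (I) are the branched-chain amino acids.
Matching residues: Val2, Leu3, Ile5, Val6, Val9, Ile10, Leu15, Val16, Leu17, Leu18, Val20, Val21, Val22.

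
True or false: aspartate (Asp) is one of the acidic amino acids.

The acidic residues are Asp (D) and Glu (E), whose side chains end in a carboxylate group.
Aspartate is in this group.

True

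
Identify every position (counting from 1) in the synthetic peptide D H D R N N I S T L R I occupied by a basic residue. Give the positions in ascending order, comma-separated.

Matching residues: H2, R4, R11.

2, 4, 11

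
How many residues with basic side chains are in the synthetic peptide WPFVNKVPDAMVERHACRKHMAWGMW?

K, R, and H are the three residues with basic side chains (ε-amine, guanidinium, and imidazole respectively).
Matching residues: K6, R14, H15, R18, K19, H20.

6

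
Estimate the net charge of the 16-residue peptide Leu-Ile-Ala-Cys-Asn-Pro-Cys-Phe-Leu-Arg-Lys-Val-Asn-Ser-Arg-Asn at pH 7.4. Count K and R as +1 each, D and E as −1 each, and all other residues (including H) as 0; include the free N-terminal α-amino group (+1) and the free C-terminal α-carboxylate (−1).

+3

Positive (K, R): Arg10, Lys11, Arg15 → +3.
Negative (D, E): none → −0.
The N-terminus (+1) and C-terminus (−1) cancel.
Net charge = (+3) + (−0) = +3.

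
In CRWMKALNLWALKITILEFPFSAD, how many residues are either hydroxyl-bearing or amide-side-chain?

3

Hydroxyl-bearing: S, T, Y. Amide-side-chain: N, Q.
Hydroxyl-bearing residues here: T15, S22 (2).
Amide-side-chain residues here: N8 (1).
The two groups share no amino acid, so total = 2 + 1 = 3.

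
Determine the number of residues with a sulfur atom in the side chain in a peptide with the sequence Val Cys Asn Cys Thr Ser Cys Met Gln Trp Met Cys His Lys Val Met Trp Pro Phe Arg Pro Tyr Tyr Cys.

Cysteine (C, thiol) and methionine (M, thioether) are the two sulfur-containing amino acids.
Matching residues: Cys2, Cys4, Cys7, Met8, Met11, Cys12, Met16, Cys24.

8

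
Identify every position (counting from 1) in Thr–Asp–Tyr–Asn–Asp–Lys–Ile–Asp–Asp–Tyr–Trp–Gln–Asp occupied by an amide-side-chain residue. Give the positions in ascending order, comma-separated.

Matching residues: Asn4, Gln12.

4, 12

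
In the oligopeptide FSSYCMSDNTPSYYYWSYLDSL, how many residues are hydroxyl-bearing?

Serine (S), threonine (T), and tyrosine (Y) each carry a hydroxyl group on the side chain.
Matching residues: S2, S3, Y4, S7, T10, S12, Y13, Y14, Y15, S17, Y18, S21.

12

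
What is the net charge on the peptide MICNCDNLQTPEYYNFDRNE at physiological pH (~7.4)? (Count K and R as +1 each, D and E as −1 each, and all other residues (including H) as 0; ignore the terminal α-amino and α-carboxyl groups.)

Positive (K, R): R18 → +1.
Negative (D, E): D6, E12, D17, E20 → −4.
Net charge = (+1) + (−4) = −3.

-3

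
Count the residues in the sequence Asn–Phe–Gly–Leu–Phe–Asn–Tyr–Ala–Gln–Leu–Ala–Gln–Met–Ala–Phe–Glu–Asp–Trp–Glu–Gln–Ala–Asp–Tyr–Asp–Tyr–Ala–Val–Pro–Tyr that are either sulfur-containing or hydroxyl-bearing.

Sulfur-containing: C, M. Hydroxyl-bearing: S, T, Y.
Sulfur-containing residues here: Met13 (1).
Hydroxyl-bearing residues here: Tyr7, Tyr23, Tyr25, Tyr29 (4).
The two groups share no amino acid, so total = 1 + 4 = 5.

5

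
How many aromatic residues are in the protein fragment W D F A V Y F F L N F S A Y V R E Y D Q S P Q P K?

8

F, W, and Y each carry an aromatic ring on the side chain.
Matching residues: W1, F3, Y6, F7, F8, F11, Y14, Y18.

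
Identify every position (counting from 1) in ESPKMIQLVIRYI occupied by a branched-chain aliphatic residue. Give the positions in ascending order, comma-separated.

The BCAAs are Val, Leu, and Ile — aliphatic side chains with a branch point.
Matching residues: I6, L8, V9, I10, I13.

6, 8, 9, 10, 13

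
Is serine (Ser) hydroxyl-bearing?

Yes

Serine (S), threonine (T), and tyrosine (Y) each carry a hydroxyl group on the side chain.
Serine is in this group.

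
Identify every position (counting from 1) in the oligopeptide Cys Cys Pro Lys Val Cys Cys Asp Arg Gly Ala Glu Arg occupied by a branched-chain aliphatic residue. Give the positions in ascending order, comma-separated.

Valine (V), leucine (L), and isoleucine (I) are the branched-chain amino acids.
Matching residues: Val5.

5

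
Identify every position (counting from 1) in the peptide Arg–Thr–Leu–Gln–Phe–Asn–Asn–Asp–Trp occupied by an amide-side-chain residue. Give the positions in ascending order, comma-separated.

Asparagine (N) and glutamine (Q) have uncharged amide side chains.
Matching residues: Gln4, Asn6, Asn7.

4, 6, 7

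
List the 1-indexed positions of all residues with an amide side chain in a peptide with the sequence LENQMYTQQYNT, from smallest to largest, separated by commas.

3, 4, 8, 9, 11

Asparagine (N) and glutamine (Q) have uncharged amide side chains.
Matching residues: N3, Q4, Q8, Q9, N11.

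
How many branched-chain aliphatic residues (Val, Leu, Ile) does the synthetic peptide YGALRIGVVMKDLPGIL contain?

7

Matching residues: L4, I6, V8, V9, L13, I16, L17.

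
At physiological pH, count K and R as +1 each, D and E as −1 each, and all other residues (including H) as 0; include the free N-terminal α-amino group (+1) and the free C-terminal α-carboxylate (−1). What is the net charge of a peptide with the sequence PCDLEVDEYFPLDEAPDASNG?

Positive (K, R): none → +0.
Negative (D, E): D3, E5, D7, E8, D13, E14, D17 → −7.
The N-terminus (+1) and C-terminus (−1) cancel.
Net charge = (+0) + (−7) = −7.

-7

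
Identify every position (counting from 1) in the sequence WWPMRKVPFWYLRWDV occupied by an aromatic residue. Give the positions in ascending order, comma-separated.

1, 2, 9, 10, 11, 14

Matching residues: W1, W2, F9, W10, Y11, W14.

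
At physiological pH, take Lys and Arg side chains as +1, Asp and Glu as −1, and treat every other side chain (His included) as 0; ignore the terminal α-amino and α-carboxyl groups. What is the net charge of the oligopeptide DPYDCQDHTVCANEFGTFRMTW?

Positive (K, R): R19 → +1.
Negative (D, E): D1, D4, D7, E14 → −4.
Net charge = (+1) + (−4) = −3.

-3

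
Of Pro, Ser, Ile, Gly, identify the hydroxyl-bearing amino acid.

Serine (S), threonine (T), and tyrosine (Y) each carry a hydroxyl group on the side chain.
Of the listed options, only Ser belongs to this group.

Ser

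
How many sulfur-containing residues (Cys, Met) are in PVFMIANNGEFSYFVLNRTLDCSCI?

3

Matching residues: M4, C22, C24.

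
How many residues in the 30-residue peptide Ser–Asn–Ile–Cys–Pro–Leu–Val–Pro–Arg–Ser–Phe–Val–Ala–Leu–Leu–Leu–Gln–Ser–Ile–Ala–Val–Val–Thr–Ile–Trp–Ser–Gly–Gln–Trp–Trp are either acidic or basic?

Acidic: D, E. Basic: H, K, R.
Acidic residues here: none (0).
Basic residues here: Arg9 (1).
The two groups share no amino acid, so total = 0 + 1 = 1.

1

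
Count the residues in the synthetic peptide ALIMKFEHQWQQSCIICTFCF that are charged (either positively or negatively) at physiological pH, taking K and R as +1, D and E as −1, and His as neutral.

2

Charged side chains at pH ~7.4: K, R (positive); D, E (negative).
Matching residues: K5, E7.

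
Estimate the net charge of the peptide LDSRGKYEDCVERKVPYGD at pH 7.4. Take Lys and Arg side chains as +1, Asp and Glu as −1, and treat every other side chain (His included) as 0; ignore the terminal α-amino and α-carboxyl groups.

-1

Positive (K, R): R4, K6, R13, K14 → +4.
Negative (D, E): D2, E8, D9, E12, D19 → −5.
Net charge = (+4) + (−5) = −1.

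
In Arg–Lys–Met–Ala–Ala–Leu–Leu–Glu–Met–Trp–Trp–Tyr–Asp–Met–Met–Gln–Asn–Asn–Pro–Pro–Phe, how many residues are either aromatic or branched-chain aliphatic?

Aromatic: F, W, Y. Branched-chain aliphatic: I, L, V.
Aromatic residues here: Trp10, Trp11, Tyr12, Phe21 (4).
Branched-chain aliphatic residues here: Leu6, Leu7 (2).
The two groups share no amino acid, so total = 4 + 2 = 6.

6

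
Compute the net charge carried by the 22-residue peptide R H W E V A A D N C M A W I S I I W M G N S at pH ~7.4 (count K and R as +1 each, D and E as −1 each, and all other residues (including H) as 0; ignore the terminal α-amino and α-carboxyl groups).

Positive (K, R): R1 → +1.
Negative (D, E): E4, D8 → −2.
Net charge = (+1) + (−2) = −1.

-1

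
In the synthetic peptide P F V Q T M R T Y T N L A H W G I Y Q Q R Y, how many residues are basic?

3

K, R, and H are the three residues with basic side chains (ε-amine, guanidinium, and imidazole respectively).
Matching residues: R7, H14, R21.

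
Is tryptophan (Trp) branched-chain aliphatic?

V, L, and I make up the branched-chain aliphatic group.
Tryptophan is not in this group.

No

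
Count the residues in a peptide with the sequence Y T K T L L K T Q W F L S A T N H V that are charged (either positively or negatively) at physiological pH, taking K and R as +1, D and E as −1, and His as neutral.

Charged side chains at pH ~7.4: K, R (positive); D, E (negative).
Matching residues: K3, K7.

2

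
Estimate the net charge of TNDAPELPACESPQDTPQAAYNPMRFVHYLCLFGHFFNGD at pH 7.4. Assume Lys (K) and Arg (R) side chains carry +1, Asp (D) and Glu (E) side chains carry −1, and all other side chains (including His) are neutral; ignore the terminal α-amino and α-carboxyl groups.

Positive (K, R): R25 → +1.
Negative (D, E): D3, E6, E11, D15, D40 → −5.
Net charge = (+1) + (−5) = −4.

-4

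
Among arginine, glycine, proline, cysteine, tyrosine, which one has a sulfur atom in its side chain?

cysteine

Cysteine (C, thiol) and methionine (M, thioether) are the two sulfur-containing amino acids.
Of the listed options, only cysteine belongs to this group.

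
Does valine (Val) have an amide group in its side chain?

The amide-side-chain residues are Asn (N) and Gln (Q).
Valine is not in this group.

No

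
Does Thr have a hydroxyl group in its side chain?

Yes

The –OH-bearing residues are Ser, Thr (aliphatic alcohols), and Tyr (phenol).
Threonine is in this group.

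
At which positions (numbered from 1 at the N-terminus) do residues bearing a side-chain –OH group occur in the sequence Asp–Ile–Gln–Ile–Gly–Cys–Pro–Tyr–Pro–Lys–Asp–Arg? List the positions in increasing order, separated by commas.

8

The –OH-bearing residues are Ser, Thr (aliphatic alcohols), and Tyr (phenol).
Matching residues: Tyr8.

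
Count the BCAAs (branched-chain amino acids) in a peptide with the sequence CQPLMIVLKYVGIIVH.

8

Valine (V), leucine (L), and isoleucine (I) are the branched-chain amino acids.
Matching residues: L4, I6, V7, L8, V11, I13, I14, V15.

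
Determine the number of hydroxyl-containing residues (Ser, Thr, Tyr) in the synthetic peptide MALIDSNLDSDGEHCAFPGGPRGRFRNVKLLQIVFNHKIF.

Matching residues: S6, S10.

2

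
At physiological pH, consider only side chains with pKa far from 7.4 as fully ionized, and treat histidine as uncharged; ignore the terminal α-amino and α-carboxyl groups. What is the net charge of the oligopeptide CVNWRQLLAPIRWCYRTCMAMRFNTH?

The side chains ionized at physiological pH are Lys/Arg (+1) and Asp/Glu (−1); with His treated as neutral, nothing else contributes.
Positive (K, R): R5, R12, R16, R22 → +4.
Negative (D, E): none → −0.
Net charge = (+4) + (−0) = +4.

+4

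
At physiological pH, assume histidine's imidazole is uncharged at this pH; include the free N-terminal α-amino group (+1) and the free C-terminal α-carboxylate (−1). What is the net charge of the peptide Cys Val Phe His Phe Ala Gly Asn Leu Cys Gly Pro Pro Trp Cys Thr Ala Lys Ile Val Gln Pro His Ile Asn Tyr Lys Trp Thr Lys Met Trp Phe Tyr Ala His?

At pH ~7.4 the Lys and Arg side chains are protonated (+1), the Asp and Glu side chains are deprotonated (−1), and with His taken as neutral all other side chains carry no charge.
Positive (K, R): Lys18, Lys27, Lys30 → +3.
Negative (D, E): none → −0.
The N-terminus (+1) and C-terminus (−1) cancel.
Net charge = (+3) + (−0) = +3.

+3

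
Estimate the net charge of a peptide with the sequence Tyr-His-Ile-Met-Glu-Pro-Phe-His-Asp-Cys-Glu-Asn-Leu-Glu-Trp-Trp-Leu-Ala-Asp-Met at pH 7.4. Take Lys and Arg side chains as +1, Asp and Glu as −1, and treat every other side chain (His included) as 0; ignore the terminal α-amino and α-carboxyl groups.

-5

Positive (K, R): none → +0.
Negative (D, E): Glu5, Asp9, Glu11, Glu14, Asp19 → −5.
Net charge = (+0) + (−5) = −5.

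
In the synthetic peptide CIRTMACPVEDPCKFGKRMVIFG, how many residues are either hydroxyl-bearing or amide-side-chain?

1

Hydroxyl-bearing: S, T, Y. Amide-side-chain: N, Q.
Hydroxyl-bearing residues here: T4 (1).
Amide-side-chain residues here: none (0).
The two groups share no amino acid, so total = 1 + 0 = 1.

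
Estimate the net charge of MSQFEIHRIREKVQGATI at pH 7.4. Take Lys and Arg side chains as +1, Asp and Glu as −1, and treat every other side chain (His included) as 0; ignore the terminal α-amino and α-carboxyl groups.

+1

Positive (K, R): R8, R10, K12 → +3.
Negative (D, E): E5, E11 → −2.
Net charge = (+3) + (−2) = +1.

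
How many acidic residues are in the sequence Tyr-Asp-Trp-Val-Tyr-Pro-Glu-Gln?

2

The acidic residues are Asp (D) and Glu (E), whose side chains end in a carboxylate group.
Matching residues: Asp2, Glu7.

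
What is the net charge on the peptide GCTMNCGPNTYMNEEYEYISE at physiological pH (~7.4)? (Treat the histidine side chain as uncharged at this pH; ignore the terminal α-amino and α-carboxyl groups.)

The side chains ionized at physiological pH are Lys/Arg (+1) and Asp/Glu (−1); with His treated as neutral, nothing else contributes.
Positive (K, R): none → +0.
Negative (D, E): E14, E15, E17, E21 → −4.
Net charge = (+0) + (−4) = −4.

-4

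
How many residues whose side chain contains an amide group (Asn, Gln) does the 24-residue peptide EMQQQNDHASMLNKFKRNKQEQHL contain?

Matching residues: Q3, Q4, Q5, N6, N13, N18, Q20, Q22.

8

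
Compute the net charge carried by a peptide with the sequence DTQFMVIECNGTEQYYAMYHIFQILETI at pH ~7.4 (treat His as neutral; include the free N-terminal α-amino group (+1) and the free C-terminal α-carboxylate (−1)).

-4

The side chains ionized at physiological pH are Lys/Arg (+1) and Asp/Glu (−1); with His treated as neutral, nothing else contributes.
Positive (K, R): none → +0.
Negative (D, E): D1, E8, E13, E26 → −4.
The N-terminus (+1) and C-terminus (−1) cancel.
Net charge = (+0) + (−4) = −4.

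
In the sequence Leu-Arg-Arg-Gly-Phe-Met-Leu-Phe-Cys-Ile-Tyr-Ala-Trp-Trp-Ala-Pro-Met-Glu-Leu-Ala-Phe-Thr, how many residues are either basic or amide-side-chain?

2

Basic: H, K, R. Amide-side-chain: N, Q.
Basic residues here: Arg2, Arg3 (2).
Amide-side-chain residues here: none (0).
The two groups share no amino acid, so total = 2 + 0 = 2.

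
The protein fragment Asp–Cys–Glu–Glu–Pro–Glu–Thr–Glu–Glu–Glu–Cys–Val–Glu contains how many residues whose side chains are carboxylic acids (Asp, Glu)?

8

Matching residues: Asp1, Glu3, Glu4, Glu6, Glu8, Glu9, Glu10, Glu13.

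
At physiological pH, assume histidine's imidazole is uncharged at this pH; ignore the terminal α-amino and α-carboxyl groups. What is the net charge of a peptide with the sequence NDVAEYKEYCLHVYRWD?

-2

The side chains ionized at physiological pH are Lys/Arg (+1) and Asp/Glu (−1); with His treated as neutral, nothing else contributes.
Positive (K, R): K7, R15 → +2.
Negative (D, E): D2, E5, E8, D17 → −4.
Net charge = (+2) + (−4) = −2.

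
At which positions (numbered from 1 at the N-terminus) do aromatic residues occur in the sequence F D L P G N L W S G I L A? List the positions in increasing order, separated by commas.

1, 8

The aromatic amino acids are Phe (F, benzyl), Trp (W, indole), and Tyr (Y, phenol).
Matching residues: F1, W8.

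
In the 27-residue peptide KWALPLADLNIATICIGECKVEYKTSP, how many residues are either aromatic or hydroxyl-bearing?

5

Aromatic: F, W, Y. Hydroxyl-bearing: S, T, Y.
Aromatic residues here: W2, Y23 (2).
Hydroxyl-bearing residues here: T13, Y23, T25, S26 (4).
Y is in both groups, so the 1 Y residue must not be double-counted.
Total = 2 + 4 − 1 = 5.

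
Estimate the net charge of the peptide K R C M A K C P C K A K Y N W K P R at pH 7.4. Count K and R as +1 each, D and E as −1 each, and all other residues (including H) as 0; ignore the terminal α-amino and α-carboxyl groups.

Positive (K, R): K1, R2, K6, K10, K12, K16, R18 → +7.
Negative (D, E): none → −0.
Net charge = (+7) + (−0) = +7.

+7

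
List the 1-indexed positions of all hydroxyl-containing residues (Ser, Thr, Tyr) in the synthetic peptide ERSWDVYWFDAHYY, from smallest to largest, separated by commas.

3, 7, 13, 14

Matching residues: S3, Y7, Y13, Y14.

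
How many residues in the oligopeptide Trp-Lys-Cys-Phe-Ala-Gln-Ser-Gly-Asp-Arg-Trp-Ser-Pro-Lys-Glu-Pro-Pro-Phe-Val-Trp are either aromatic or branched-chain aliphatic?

6

Aromatic: F, W, Y. Branched-chain aliphatic: I, L, V.
Aromatic residues here: Trp1, Phe4, Trp11, Phe18, Trp20 (5).
Branched-chain aliphatic residues here: Val19 (1).
The two groups share no amino acid, so total = 5 + 1 = 6.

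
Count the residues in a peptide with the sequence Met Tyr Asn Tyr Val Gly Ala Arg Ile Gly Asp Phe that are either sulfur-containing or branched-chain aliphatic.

3

Sulfur-containing: C, M. Branched-chain aliphatic: I, L, V.
Sulfur-containing residues here: Met1 (1).
Branched-chain aliphatic residues here: Val5, Ile9 (2).
The two groups share no amino acid, so total = 1 + 2 = 3.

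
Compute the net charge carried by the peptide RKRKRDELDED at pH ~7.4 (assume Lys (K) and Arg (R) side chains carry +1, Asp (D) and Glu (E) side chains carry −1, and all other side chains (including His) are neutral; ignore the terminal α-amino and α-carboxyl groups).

0

Positive (K, R): R1, K2, R3, K4, R5 → +5.
Negative (D, E): D6, E7, D9, E10, D11 → −5.
Net charge = (+5) + (−5) = 0.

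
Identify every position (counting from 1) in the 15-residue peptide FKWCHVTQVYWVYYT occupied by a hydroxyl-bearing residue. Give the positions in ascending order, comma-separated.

Matching residues: T7, Y10, Y13, Y14, T15.

7, 10, 13, 14, 15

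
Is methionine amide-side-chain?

No

Only N (asparagine) and Q (glutamine) carry a side-chain carboxamide.
Methionine is not in this group.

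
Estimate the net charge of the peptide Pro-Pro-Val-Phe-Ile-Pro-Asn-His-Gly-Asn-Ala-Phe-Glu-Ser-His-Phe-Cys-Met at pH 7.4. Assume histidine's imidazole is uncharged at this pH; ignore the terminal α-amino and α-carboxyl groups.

The side chains ionized at physiological pH are Lys/Arg (+1) and Asp/Glu (−1); with His treated as neutral, nothing else contributes.
Positive (K, R): none → +0.
Negative (D, E): Glu13 → −1.
Net charge = (+0) + (−1) = −1.

-1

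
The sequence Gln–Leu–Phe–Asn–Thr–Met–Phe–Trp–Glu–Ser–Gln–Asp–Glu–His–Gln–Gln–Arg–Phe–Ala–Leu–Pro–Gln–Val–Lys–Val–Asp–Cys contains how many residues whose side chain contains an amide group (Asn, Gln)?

6

Matching residues: Gln1, Asn4, Gln11, Gln15, Gln16, Gln22.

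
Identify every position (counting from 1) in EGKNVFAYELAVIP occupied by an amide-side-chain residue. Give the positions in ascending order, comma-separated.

4

Asparagine (N) and glutamine (Q) have uncharged amide side chains.
Matching residues: N4.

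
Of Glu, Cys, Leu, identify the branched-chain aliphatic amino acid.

Leu

Valine (V), leucine (L), and isoleucine (I) are the branched-chain amino acids.
Of the listed options, only Leu belongs to this group.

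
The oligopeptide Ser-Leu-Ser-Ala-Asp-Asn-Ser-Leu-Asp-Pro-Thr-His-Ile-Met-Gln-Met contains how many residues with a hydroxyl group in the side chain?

S, T, and Y are the three residues with a side-chain hydroxyl.
Matching residues: Ser1, Ser3, Ser7, Thr11.

4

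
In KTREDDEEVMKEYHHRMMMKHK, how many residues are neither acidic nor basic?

Acidic: D, E. Basic: K, R, H. All other residues are neither.
Matching residues: T2, V9, M10, Y13, M17, M18, M19.

7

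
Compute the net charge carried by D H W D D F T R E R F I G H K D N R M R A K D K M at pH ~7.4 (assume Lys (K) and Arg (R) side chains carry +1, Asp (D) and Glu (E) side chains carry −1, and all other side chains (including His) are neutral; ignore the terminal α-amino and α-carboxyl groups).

+1

Positive (K, R): R8, R10, K15, R18, R20, K22, K24 → +7.
Negative (D, E): D1, D4, D5, E9, D16, D23 → −6.
Net charge = (+7) + (−6) = +1.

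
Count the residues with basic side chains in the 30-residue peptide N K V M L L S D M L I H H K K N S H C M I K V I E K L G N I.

8

K, R, and H are the three residues with basic side chains (ε-amine, guanidinium, and imidazole respectively).
Matching residues: K2, H12, H13, K14, K15, H18, K22, K26.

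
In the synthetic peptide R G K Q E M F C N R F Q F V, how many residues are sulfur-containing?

2

Only Cys (C) and Met (M) have a sulfur atom in the side chain.
Matching residues: M6, C8.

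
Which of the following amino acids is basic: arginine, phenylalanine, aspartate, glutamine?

Lysine (K), arginine (R), and histidine (H) have basic, nitrogen-containing side chains.
Of the listed options, only arginine belongs to this group.

arginine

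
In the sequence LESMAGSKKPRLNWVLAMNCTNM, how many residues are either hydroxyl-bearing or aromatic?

Hydroxyl-bearing: S, T, Y. Aromatic: F, W, Y.
Hydroxyl-bearing residues here: S3, S7, T21 (3).
Aromatic residues here: W14 (1).
(Y belongs to both groups, but none appear in this sequence.) Total = 3 + 1 = 4.

4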